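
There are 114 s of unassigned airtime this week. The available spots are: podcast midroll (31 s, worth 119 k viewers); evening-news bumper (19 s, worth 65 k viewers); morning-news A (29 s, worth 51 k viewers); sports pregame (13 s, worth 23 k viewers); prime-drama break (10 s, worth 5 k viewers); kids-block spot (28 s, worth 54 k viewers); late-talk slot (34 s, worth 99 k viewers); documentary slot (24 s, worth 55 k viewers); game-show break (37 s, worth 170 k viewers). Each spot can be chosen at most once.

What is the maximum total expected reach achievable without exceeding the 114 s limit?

409

Best packing: podcast midroll + evening-news bumper + documentary slot + game-show break — 111 s, 409 total.
Runner-up podcast midroll + prime-drama break + late-talk slot + game-show break tops out at 393.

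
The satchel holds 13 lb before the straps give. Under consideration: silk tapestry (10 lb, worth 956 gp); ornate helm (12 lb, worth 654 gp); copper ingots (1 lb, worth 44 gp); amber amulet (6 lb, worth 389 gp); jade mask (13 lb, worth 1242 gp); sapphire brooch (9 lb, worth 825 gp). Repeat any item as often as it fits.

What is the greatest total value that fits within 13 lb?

Density check — silk tapestry 95.60, jade mask 95.54, sapphire brooch 91.67, amber amulet 64.83 are the best per lb.
Taking the top-ratio items first gives silk tapestry + 3×copper ingots for 1088 (13 lb).
The 13 lb tied up in silk tapestry and 3×copper ingots is better spent on jade mask — total rises to 1242 (13 lb).
Nothing else within 13 lb beats 1242.

1242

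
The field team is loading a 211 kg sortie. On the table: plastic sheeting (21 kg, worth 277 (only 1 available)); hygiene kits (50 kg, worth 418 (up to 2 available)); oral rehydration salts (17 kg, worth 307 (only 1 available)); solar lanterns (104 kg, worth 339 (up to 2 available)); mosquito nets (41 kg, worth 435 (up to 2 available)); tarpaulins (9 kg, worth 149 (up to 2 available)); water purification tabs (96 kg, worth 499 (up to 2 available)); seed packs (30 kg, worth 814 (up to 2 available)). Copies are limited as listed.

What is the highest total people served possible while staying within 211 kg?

Best packing: plastic sheeting + oral rehydration salts + 2×mosquito nets + 2×tarpaulins + 2×seed packs — 198 kg, 3380 total.
Nothing else within 211 kg beats 3380.

3380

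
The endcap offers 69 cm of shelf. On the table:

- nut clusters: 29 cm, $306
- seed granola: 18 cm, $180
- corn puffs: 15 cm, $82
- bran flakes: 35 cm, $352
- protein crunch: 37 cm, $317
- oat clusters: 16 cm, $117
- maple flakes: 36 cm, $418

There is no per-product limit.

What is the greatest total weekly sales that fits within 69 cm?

By weekly sales per cm: maple flakes 11.61, nut clusters 10.55, bran flakes 10.06 lead.
Best packing: nut clusters + maple flakes — 65 cm, 724 total.
That's the maximum — no swap from here does better than 724.

724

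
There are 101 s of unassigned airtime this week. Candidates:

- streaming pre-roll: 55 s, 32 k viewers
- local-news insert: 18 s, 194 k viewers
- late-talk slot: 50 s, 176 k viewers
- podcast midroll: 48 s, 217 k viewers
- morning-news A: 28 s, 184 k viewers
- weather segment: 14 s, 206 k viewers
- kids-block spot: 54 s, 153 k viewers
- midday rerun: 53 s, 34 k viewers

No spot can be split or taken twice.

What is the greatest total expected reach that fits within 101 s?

617

The ratio heuristic lands on local-news insert + morning-news A + weather segment (584) but leaves 41 s idle.
Replace morning-news A with podcast midroll: the trade gains 33 net, giving 617 at 80 s.
Next best is podcast midroll + morning-news A + weather segment at 607 (90 s) — short by 10.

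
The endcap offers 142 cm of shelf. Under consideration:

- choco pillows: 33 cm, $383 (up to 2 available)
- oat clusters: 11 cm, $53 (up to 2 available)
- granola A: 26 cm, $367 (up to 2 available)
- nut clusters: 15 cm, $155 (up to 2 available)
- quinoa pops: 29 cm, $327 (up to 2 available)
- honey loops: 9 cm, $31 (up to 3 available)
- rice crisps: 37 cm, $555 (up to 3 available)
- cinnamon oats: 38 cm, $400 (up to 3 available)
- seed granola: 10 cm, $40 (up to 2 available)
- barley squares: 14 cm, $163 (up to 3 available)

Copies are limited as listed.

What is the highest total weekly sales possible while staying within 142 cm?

Ranking by ratio (weekly sales/cm): rice crisps 15.00, granola A 14.12, barley squares 11.64, choco pillows 11.61.
Best packing: granola A + 3×rice crisps — 137 cm, 2032 total.
No other feasible combination exceeds 2032.

2032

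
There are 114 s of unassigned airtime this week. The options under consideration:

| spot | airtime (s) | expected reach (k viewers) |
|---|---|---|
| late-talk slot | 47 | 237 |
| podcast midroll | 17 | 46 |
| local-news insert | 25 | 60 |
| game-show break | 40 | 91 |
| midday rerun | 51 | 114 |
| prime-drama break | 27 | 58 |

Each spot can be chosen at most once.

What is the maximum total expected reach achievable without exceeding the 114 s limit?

388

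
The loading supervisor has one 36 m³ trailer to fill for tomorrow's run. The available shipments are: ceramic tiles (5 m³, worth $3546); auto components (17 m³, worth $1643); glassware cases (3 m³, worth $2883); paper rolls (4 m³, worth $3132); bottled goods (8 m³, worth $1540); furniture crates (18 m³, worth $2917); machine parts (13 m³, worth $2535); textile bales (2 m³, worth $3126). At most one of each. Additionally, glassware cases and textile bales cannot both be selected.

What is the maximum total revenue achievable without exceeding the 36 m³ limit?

Ceramic tiles + paper rolls + bottled goods + machine parts + textile bales uses 32 of the 36 m³ and totals 13879.
An exhaustive check of the 256 subsets confirms 13879.

13879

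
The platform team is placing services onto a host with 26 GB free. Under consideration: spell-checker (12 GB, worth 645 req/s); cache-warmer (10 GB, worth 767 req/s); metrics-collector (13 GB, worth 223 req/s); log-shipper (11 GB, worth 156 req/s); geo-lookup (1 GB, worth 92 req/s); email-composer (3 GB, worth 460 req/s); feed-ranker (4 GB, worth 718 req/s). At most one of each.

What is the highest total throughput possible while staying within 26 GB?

2130

Taking the top-ratio services first gives cache-warmer + geo-lookup + email-composer + feed-ranker for 2037 (18 GB).
Replace geo-lookup and email-composer with spell-checker: the trade gains 93 net, giving 2130 at 26 GB.
Next best is cache-warmer + geo-lookup + email-composer + feed-ranker at 2037 (18 GB) — short by 93.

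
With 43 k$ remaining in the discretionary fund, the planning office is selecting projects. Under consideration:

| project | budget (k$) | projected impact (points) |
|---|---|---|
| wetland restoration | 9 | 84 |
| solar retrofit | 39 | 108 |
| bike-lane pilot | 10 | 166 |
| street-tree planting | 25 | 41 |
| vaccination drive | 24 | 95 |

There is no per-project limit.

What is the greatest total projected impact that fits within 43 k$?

664

Density check — bike-lane pilot 16.60, wetland restoration 9.33, vaccination drive 3.96, solar retrofit 2.77 are the best per k$.
4×bike-lane pilot uses 40 of the 43 k$ and totals 664.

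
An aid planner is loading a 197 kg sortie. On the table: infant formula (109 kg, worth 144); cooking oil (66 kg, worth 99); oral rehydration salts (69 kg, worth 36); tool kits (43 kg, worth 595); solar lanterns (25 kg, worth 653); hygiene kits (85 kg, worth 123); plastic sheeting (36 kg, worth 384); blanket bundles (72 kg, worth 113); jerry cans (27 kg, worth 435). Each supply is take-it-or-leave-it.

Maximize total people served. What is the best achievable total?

Taking cooking oil + tool kits + solar lanterns + plastic sheeting + jerry cans: 197 kg used, 2166 in people served.
The closest alternative, tool kits + solar lanterns + plastic sheeting + jerry cans, reaches only 2067.

2166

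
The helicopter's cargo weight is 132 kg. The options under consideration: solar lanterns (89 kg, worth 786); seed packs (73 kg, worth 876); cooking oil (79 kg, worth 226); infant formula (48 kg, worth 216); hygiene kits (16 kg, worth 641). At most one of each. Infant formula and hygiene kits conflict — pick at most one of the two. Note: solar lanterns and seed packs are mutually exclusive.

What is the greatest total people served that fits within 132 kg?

1517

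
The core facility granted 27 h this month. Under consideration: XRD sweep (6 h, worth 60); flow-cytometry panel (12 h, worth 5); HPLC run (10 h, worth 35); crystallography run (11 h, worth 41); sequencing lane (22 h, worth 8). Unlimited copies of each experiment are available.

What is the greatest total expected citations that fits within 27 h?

240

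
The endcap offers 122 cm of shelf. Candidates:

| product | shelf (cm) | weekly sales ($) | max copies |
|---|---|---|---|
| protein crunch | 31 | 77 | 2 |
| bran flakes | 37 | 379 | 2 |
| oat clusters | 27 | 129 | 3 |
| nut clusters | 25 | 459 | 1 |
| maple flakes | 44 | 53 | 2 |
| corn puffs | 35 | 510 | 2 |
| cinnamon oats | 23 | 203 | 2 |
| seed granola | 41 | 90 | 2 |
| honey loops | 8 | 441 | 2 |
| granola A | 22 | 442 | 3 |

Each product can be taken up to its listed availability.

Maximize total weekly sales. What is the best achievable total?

2735

The ratio heuristic lands on nut clusters + 2×honey loops + 3×granola A (2667) but leaves 15 cm idle.
The 22 cm tied up in granola A is better spent on corn puffs — total rises to 2735 (120 cm).
No other feasible combination exceeds 2735.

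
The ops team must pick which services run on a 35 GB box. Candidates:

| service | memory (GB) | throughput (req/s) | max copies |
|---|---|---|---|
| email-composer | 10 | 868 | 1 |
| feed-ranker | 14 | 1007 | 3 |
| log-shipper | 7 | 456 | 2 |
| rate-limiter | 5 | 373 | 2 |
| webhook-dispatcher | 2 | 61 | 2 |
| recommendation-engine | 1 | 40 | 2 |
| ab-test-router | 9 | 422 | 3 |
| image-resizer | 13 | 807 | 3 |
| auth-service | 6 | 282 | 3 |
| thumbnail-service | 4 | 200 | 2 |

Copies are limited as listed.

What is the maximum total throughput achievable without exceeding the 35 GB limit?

2661

Taking email-composer + feed-ranker + 2×rate-limiter + recommendation-engine: 35 GB used, 2661 in throughput.
No other feasible combination exceeds 2661.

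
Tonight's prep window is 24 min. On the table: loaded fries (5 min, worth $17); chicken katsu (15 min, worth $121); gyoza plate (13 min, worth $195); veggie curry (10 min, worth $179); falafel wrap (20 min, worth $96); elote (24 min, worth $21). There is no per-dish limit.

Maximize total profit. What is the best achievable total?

By profit per min: veggie curry 17.90, gyoza plate 15.00, chicken katsu 8.07, falafel wrap 4.80 lead.
A density-first pass picks 2×veggie curry — 358 at 20 min.
Replace veggie curry with gyoza plate: the trade gains 16 net, giving 374 at 23 min.
That's the maximum — no swap from here does better than 374.

374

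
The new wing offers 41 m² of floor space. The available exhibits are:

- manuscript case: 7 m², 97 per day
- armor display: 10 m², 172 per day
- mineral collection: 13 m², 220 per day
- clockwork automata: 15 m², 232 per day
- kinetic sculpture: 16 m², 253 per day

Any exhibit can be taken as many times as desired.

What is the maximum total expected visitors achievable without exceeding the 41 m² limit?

Density check — armor display 17.20, mineral collection 16.92, kinetic sculpture 15.81, clockwork automata 15.47 are the best per m².
Best packing: 4×armor display — 40 m², 688 total.
No other feasible combination exceeds 688.

688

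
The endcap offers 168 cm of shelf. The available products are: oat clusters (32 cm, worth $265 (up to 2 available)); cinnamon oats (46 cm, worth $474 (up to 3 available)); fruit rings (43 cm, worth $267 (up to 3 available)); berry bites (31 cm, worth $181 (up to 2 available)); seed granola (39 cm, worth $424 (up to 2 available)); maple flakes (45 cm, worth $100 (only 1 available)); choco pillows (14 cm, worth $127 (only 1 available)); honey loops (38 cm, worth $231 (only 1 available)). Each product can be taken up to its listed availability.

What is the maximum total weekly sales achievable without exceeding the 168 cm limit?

Density check — seed granola 10.87, cinnamon oats 10.30, choco pillows 9.07 are the best per cm.
A density-first pass picks cinnamon oats + 2×seed granola + choco pillows — 1449 at 138 cm.
Dropping seed granola and choco pillows frees 53 cm; slotting in oat clusters + cinnamon oats (78 cm) lifts the total to 1637 at 163 cm.

1637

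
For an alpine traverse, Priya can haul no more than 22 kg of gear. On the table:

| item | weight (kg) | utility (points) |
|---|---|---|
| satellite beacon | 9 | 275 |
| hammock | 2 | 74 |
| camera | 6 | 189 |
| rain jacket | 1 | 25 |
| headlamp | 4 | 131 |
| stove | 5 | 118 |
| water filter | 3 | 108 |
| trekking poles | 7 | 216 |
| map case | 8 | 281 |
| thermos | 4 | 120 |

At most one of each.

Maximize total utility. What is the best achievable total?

739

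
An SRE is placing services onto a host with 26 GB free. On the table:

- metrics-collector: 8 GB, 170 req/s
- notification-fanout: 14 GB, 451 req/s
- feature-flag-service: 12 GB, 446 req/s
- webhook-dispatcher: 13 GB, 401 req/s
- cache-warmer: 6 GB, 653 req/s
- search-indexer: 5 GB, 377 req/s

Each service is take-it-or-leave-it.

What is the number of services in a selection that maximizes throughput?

3

Optimal total is 1481.
One optimal bundle: notification-fanout + cache-warmer + search-indexer (25 GB).
Any selection reaching 1481 contains exactly 3 services.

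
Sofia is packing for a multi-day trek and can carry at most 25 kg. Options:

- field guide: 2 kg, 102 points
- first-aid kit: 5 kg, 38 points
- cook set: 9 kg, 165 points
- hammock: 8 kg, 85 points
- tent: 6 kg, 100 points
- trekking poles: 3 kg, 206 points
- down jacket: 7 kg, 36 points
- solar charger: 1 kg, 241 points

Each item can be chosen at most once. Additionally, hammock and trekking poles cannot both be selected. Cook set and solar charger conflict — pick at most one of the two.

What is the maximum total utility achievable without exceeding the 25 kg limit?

723

Field guide + first-aid kit + tent + trekking poles + down jacket + solar charger uses 24 of the 25 kg and totals 723.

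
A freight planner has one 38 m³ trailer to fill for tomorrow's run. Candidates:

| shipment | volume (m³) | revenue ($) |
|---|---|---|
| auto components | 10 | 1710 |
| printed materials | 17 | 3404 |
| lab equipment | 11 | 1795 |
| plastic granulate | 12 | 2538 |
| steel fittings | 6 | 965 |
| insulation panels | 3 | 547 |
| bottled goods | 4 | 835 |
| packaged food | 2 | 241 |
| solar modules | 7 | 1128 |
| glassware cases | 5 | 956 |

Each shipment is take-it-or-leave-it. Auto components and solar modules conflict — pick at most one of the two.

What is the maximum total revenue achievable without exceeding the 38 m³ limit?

Printed materials + plastic granulate + bottled goods + glassware cases uses 38 of the 38 m³ and totals 7733.
The closest alternative, printed materials + plastic granulate + insulation panels + bottled goods + packaged food, reaches only 7565.

7733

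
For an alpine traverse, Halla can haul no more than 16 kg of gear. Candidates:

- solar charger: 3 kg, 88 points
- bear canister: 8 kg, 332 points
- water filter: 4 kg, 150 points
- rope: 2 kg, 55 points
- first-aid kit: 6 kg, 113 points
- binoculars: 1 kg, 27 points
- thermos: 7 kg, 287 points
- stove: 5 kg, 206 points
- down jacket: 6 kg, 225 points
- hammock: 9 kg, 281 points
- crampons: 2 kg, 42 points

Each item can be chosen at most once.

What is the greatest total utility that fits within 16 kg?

Ranking by ratio (utility/kg): bear canister 41.50, stove 41.20, thermos 41.00, water filter 37.50.
Taking the top-ratio items first gives solar charger + bear canister + stove for 626 (16 kg).
Dropping solar charger and stove frees 8 kg; slotting in binoculars + thermos (8 kg) lifts the total to 646 at 16 kg.
The closest alternative, water filter + thermos + stove, reaches only 643.

646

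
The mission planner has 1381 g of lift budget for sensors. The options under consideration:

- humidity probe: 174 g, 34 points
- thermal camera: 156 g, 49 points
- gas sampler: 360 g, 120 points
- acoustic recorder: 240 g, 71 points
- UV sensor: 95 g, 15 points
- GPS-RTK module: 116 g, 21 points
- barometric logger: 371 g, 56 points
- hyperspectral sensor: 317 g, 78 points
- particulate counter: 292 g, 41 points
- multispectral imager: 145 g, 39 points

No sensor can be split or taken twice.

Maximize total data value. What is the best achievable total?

378

Taking thermal camera + gas sampler + acoustic recorder + GPS-RTK module + hyperspectral sensor + multispectral imager: 1334 g used, 378 in data value.
Every other selection either busts 1381 g or fails to beat 378.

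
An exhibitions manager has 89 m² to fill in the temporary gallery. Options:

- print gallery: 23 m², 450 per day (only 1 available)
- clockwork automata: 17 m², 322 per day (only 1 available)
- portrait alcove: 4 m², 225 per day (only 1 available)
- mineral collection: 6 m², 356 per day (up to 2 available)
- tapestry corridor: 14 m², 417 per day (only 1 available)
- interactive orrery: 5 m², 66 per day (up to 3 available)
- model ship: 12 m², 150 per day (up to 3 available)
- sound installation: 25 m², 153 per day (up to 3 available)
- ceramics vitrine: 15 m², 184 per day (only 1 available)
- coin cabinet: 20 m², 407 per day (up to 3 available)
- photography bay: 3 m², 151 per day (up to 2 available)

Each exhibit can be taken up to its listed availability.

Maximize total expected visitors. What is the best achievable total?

Density check — mineral collection 59.33, portrait alcove 56.25, photography bay 50.33 are the best per m².
Greedy by ratio would take portrait alcove + 2×mineral collection + tapestry corridor + 2×interactive orrery + 2×coin cabinet + 2×photography bay: 86 m² used, total 2602.
Replace coin cabinet with print gallery: the trade gains 43 net, giving 2645 at 89 m².

2645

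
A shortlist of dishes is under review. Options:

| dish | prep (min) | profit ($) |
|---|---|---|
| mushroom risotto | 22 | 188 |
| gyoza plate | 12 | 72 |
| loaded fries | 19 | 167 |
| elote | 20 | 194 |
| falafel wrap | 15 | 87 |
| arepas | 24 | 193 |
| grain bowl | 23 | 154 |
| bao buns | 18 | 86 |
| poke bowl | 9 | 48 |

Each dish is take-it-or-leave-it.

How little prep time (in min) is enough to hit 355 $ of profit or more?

39

Minimise min subject to total profit ≥ 355.
loaded fries + elote: 361 profit at 39 min.
Below 39 min the best achievable stays under 355.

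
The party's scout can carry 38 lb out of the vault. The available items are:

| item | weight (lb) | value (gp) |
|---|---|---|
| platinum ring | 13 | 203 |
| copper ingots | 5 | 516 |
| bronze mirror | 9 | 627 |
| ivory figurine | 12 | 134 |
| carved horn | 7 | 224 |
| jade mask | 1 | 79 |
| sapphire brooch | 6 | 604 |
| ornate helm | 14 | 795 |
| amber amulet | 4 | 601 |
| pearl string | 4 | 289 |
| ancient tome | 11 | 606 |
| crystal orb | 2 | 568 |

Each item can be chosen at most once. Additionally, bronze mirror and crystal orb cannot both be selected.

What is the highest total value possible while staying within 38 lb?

3452

Best packing: copper ingots + jade mask + sapphire brooch + ornate helm + amber amulet + pearl string + crystal orb — 36 lb, 3452 total.
Every other selection either busts 38 lb or breaks a pairing rule or fails to beat 3452.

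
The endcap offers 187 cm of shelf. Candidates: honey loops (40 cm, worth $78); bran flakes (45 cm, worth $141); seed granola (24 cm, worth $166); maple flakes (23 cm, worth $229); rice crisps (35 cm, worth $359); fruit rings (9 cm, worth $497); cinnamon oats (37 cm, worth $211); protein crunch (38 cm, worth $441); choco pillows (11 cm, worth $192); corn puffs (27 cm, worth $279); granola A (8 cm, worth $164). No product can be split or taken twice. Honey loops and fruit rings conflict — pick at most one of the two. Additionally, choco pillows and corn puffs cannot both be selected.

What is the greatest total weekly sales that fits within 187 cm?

Taking seed granola + maple flakes + rice crisps + fruit rings + cinnamon oats + protein crunch + choco pillows + granola A: 185 cm used, 2259 in weekly sales.
An exhaustive check of the 2048 subsets confirms 2259.

2259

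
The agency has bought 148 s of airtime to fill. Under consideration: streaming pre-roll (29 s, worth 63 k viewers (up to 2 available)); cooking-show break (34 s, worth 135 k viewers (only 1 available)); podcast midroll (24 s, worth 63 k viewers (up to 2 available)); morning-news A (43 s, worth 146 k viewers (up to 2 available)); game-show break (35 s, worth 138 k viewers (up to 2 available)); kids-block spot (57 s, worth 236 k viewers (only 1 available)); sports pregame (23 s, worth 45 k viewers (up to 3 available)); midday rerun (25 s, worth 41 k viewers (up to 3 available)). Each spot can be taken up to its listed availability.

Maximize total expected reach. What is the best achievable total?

557

Ranking by ratio (expected reach/s): kids-block spot 4.14, cooking-show break 3.97, game-show break 3.94.
The ratio heuristic lands on cooking-show break + game-show break + kids-block spot (509) but leaves 22 s idle.
The 57 s tied up in kids-block spot is better spent on morning-news A + game-show break — total rises to 557 (147 s).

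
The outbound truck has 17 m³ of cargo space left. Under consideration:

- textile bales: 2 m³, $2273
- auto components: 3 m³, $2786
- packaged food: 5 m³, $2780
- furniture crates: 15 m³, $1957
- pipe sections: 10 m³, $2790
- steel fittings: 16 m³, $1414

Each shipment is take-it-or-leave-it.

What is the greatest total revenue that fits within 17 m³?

Density check — textile bales 1136.50, auto components 928.67, packaged food 556.00 are the best per m³.
The ratio heuristic lands on textile bales + auto components + packaged food (7839) but leaves 7 m³ idle.
Dropping packaged food frees 5 m³; slotting in pipe sections (10 m³) lifts the total to 7849 at 15 m³.
Runner-up textile bales + packaged food + pipe sections tops out at 7843.

7849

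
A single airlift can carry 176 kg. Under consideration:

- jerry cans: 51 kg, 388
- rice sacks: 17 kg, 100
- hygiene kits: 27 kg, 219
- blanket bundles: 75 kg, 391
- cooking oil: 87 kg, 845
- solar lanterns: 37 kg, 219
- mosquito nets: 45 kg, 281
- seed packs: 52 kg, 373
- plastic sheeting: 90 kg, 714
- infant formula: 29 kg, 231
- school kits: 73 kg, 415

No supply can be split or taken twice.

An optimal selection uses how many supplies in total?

3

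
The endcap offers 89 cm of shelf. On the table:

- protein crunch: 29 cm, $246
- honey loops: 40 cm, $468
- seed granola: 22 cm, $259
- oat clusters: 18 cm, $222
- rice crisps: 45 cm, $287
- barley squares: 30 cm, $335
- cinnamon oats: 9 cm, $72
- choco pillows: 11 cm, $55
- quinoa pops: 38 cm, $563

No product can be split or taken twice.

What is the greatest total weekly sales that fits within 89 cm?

Density check — quinoa pops 14.82, oat clusters 12.33, seed granola 11.77 are the best per cm.
Greedy by ratio would take seed granola + oat clusters + cinnamon oats + quinoa pops: 87 cm used, total 1116.
Replace seed granola and cinnamon oats with barley squares: the trade gains 4 net, giving 1120 at 86 cm.

1120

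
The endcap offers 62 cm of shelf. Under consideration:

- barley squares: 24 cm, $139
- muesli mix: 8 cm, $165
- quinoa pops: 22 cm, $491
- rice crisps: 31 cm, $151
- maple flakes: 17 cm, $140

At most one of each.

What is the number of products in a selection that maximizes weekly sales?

Optimal total is 807.
muesli mix + quinoa pops + rice crisps hits 807 at 61 cm.
Any selection reaching 807 contains exactly 3 products.

3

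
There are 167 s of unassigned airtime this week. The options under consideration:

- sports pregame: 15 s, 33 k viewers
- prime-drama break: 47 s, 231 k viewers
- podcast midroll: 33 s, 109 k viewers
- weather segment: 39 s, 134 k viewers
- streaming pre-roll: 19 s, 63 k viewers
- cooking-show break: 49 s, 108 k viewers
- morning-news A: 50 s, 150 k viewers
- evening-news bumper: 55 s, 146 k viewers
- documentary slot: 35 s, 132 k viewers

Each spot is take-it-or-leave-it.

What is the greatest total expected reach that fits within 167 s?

Taking the top-ratio spots first gives sports pregame + prime-drama break + weather segment + streaming pre-roll + documentary slot for 593 (155 s).
But prime-drama break + podcast midroll + morning-news A + documentary slot fits in 165 s and reaches 622.

622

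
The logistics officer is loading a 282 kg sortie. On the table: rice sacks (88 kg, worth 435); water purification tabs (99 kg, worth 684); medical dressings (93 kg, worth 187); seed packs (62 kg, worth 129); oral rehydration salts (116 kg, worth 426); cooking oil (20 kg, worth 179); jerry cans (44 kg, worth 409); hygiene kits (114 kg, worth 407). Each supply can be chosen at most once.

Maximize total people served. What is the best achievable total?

1707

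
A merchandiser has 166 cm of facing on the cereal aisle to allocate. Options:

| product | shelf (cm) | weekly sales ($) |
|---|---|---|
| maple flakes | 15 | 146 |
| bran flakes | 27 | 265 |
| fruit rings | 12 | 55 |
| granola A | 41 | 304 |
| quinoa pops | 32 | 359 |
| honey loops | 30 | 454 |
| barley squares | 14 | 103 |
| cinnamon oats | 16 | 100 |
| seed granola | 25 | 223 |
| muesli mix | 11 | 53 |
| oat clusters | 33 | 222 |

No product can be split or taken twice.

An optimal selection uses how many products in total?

6

Optimal total is 1669.
One optimal bundle: maple flakes + bran flakes + quinoa pops + honey loops + seed granola + oat clusters (162 cm).
Any selection reaching 1669 contains exactly 6 products.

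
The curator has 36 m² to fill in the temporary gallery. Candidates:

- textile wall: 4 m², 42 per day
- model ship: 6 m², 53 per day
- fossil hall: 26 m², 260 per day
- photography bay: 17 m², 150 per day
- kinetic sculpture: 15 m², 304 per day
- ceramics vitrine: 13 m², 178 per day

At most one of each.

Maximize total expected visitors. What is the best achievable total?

Taking the top-ratio exhibits first gives textile wall + kinetic sculpture + ceramics vitrine for 524 (32 m²).
Dropping textile wall frees 4 m²; slotting in model ship (6 m²) lifts the total to 535 at 34 m².
Runner-up textile wall + kinetic sculpture + ceramics vitrine tops out at 524.

535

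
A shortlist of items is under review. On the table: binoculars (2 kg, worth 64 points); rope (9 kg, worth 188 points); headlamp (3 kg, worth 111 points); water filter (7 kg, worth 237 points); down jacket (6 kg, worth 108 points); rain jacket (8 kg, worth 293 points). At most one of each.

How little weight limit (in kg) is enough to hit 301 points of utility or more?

9

Look for the lowest-weight combination reaching 301.
Taking binoculars + water filter gives 301 (≥ 301) for 9 kg.
Below 9 kg the best achievable stays under 301.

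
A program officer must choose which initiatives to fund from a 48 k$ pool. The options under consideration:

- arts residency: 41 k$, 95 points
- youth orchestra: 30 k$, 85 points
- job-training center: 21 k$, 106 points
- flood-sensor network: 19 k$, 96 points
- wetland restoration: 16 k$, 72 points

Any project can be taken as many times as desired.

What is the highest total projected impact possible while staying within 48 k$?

Filling by ratio: 2×flood-sensor network for 192, with 10 k$ left unused.
The 38 k$ tied up in 2×flood-sensor network is better spent on 3×wetland restoration — total rises to 216 (48 k$).
Nothing else within 48 k$ beats 216.

216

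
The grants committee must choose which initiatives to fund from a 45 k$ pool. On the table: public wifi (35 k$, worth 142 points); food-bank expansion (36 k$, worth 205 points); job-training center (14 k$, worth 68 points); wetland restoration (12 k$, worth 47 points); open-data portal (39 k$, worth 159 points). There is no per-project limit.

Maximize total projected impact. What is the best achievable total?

205

Food-bank expansion uses 36 of the 45 k$ and totals 205.
No other feasible combination exceeds 205.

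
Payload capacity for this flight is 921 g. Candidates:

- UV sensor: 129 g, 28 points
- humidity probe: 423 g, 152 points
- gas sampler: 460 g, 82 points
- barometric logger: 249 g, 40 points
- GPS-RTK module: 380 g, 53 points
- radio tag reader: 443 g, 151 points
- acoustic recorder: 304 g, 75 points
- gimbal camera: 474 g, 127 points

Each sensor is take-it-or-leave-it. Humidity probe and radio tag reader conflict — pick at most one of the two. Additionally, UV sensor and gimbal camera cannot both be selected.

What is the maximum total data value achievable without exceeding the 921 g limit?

279

Taking humidity probe + gimbal camera: 897 g used, 279 in data value.
That's the maximum — no feasible swap from here does better than 279.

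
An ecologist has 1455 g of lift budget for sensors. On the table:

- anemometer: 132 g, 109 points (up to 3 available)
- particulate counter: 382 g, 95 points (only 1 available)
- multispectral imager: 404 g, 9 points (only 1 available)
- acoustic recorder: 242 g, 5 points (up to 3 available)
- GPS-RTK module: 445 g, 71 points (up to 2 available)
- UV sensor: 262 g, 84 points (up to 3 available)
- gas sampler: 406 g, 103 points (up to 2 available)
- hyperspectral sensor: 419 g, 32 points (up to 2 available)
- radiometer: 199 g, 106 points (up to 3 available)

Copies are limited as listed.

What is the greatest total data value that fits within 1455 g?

Filling by ratio: 3×anemometer + UV sensor + 3×radiometer for 729, with 200 g left unused.
Dropping UV sensor frees 262 g; slotting in gas sampler (406 g) lifts the total to 748 at 1399 g.

748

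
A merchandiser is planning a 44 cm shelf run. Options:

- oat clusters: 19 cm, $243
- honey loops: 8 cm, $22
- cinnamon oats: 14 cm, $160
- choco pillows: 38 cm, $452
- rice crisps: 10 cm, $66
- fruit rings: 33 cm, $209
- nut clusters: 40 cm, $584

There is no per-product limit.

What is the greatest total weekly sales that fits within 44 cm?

584

Nut clusters uses 40 of the 44 cm and totals 584.
The spare 4 cm is too small for any remaining product, and no exchange beats 584.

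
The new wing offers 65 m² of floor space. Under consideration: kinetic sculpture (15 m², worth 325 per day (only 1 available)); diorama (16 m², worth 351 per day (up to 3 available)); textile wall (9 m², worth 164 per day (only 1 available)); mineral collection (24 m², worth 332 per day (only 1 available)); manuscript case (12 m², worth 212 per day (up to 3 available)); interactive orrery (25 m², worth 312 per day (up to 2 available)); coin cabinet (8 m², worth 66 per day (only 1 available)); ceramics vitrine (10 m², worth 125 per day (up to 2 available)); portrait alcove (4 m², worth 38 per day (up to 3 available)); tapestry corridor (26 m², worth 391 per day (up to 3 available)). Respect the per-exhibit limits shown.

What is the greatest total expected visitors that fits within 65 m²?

The ratio ordering already packs tightly: kinetic sculpture + 3×diorama, 63 m², 1378.
Nothing else within 65 m² beats 1378.

1378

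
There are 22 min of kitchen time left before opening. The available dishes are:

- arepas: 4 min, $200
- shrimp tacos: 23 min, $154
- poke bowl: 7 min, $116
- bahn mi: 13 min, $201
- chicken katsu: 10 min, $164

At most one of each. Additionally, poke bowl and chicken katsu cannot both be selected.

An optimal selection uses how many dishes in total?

The maximum profit within 22 min is 401.
arepas + bahn mi hits 401 at 17 min.
Every optimal selection uses 2 dishes.

2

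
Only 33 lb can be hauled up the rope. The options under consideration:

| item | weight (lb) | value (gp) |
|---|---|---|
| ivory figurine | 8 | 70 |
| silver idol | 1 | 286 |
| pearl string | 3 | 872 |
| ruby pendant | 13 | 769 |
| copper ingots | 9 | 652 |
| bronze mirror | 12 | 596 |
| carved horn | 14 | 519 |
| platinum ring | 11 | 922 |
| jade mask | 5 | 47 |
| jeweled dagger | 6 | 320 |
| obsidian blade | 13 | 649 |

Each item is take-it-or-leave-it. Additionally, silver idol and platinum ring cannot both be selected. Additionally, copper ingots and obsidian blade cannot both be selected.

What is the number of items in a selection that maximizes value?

5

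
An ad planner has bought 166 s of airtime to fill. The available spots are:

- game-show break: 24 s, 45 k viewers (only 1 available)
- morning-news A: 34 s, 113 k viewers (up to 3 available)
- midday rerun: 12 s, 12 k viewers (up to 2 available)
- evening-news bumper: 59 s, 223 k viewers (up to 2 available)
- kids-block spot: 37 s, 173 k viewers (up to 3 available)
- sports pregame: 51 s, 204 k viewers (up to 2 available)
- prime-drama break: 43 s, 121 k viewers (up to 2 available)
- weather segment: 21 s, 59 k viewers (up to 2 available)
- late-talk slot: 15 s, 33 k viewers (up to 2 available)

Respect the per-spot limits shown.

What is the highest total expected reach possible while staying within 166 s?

723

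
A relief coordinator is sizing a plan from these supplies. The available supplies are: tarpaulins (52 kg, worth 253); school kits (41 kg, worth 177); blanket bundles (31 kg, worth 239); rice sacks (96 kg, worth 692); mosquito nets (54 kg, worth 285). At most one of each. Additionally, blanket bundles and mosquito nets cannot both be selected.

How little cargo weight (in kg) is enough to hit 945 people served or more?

Need the lightest bundle worth ≥ 945.
tarpaulins + rice sacks reaches 945 using 148 kg.
No combination under 148 kg hits 945.

148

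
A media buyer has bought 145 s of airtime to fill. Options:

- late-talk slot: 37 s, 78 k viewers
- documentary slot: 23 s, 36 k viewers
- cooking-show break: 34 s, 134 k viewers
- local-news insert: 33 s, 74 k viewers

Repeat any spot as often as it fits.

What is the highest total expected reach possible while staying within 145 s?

536

Taking 4×cooking-show break: 136 s used, 536 in expected reach.
That's the maximum — no swap from here does better than 536.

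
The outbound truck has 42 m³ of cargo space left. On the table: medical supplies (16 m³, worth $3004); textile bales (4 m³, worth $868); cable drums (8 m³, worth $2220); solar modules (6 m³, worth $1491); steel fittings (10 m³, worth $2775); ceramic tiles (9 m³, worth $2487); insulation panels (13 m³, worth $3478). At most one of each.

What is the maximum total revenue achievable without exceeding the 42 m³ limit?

11099

Ranking by ratio (revenue/m³): cable drums 277.50, steel fittings 277.50, ceramic tiles 276.33.
The ratio heuristic lands on cable drums + steel fittings + ceramic tiles + insulation panels (10960) but leaves 2 m³ idle.
Replace cable drums with textile bales + solar modules: the trade gains 139 net, giving 11099 at 42 m³.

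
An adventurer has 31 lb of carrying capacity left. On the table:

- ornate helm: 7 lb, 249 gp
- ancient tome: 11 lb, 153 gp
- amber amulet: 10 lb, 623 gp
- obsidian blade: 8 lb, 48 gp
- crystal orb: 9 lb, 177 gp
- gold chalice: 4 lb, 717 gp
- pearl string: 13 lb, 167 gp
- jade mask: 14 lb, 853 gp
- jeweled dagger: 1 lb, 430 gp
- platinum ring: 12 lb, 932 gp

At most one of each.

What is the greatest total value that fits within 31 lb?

Density check — jeweled dagger 430.00, gold chalice 179.25, platinum ring 77.67, amber amulet 62.30 are the best per lb.
A density-first pass picks amber amulet + gold chalice + jeweled dagger + platinum ring — 2702 at 27 lb.
The 10 lb tied up in amber amulet is better spent on jade mask — total rises to 2932 (31 lb).
Next best is amber amulet + gold chalice + jeweled dagger + platinum ring at 2702 (27 lb) — short by 230.

2932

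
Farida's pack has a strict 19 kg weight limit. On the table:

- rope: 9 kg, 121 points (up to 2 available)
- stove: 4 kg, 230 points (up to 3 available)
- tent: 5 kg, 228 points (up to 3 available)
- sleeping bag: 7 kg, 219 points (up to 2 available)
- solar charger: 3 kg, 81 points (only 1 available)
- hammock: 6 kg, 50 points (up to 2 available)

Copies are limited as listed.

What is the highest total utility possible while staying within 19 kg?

Best packing: 3×stove + tent — 17 kg, 918 total.
Every other selection either busts 19 kg or exceeds an availability limit or fails to beat 918.

918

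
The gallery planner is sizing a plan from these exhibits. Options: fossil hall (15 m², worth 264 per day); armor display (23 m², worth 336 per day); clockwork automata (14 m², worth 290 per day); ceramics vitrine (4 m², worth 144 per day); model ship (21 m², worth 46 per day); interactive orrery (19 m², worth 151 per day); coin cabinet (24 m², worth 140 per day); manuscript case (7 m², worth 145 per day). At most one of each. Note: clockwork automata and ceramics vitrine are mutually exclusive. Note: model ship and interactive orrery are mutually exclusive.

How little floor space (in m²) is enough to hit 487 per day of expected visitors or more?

Need the lightest bundle worth ≥ 487.
fossil hall + ceramics vitrine + manuscript case: 553 expected visitors at 26 m².
No combination under 26 m² hits 487.

26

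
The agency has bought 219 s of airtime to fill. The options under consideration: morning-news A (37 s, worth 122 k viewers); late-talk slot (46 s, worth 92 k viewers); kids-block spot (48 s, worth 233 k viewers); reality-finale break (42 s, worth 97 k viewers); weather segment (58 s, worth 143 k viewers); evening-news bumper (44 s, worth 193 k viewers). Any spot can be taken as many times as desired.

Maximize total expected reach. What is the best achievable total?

943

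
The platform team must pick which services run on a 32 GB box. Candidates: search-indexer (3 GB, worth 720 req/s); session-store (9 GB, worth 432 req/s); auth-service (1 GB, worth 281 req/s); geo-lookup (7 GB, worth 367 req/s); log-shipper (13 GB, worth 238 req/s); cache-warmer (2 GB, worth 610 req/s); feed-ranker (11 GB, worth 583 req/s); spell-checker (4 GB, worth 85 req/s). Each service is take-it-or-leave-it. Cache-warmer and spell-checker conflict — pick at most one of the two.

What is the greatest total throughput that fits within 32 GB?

Search-indexer + session-store + geo-lookup + cache-warmer + feed-ranker uses 32 of the 32 GB and totals 2712.

2712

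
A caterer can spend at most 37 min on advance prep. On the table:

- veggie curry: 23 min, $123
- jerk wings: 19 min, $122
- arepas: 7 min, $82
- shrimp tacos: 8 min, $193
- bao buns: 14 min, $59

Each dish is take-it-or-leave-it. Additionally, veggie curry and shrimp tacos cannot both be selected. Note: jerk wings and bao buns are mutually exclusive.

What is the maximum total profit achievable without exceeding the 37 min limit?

397

The ratio ordering already packs tightly: jerk wings + arepas + shrimp tacos, 34 min, 397.
Next best is arepas + shrimp tacos + bao buns at 334 (29 min) — short by 63.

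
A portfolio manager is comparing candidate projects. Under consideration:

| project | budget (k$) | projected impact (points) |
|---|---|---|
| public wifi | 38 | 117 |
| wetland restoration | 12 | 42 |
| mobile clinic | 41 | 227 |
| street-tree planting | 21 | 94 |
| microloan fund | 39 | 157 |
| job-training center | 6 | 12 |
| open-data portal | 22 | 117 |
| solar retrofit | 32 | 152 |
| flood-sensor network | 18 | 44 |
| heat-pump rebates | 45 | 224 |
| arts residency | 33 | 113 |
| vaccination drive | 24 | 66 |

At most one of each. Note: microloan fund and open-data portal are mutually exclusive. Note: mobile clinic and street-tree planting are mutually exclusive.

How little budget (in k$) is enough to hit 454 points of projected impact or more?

Look for the lowest-budget combination reaching 454.
Taking mobile clinic + job-training center + heat-pump rebates gives 463 (≥ 454) for 92 k$.
Any bundle with less than 92 k$ falls short of 454.

92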